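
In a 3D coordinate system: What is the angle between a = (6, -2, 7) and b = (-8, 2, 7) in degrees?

a·b = 6·(-8) + (-2)·2 + 7·7 = -48 - 4 + 49 = -3
|a| = √(6² + (-2)² + 7²) = √89 ≈ 9.434
|b| = √((-8)² + 2² + 7²) = √117 ≈ 10.82
cos θ = (a·b)/(|a||b|) = -3/(9.434·10.82) ≈ -0.0294
θ = arccos(-0.0294) ≈ 91.68°

91.68°


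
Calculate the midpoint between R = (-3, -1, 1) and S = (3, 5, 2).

M = ((x₁+x₂)/2, (y₁+y₂)/2, (z₁+z₂)/2)
  = ((-3 + 3)/2, (-1 + 5)/2, (1 + 2)/2)
  = (0/2, 4/2, 3/2)
  = (0, 2, 1.5)

(0, 2, 1.5)


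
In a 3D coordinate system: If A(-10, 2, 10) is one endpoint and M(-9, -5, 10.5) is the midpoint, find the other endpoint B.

B = 2M - A
  = (2·(-9) - (-10), 2·(-5) - 2, 2·10.5 - 10)
  = (-18 + 10, -10 - 2, 21 - 10)
  = (-8, -12, 11)

(-8, -12, 11)


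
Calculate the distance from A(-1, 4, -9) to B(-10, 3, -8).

d = √[(x₂-x₁)² + (y₂-y₁)² + (z₂-z₁)²]
  = √[(-9)² + (-1)² + 1²]
  = √[81 + 1 + 1]
  = √83
  ≈ 9.11

9.11


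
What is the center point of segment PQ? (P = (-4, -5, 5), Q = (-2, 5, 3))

M = ((x₁+x₂)/2, (y₁+y₂)/2, (z₁+z₂)/2)
  = ((-4 - 2)/2, (-5 + 5)/2, (5 + 3)/2)
  = (-6/2, 0/2, 8/2)
  = (-3, 0, 4)

(-3, 0, 4)


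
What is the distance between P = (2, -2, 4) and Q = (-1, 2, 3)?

d = √[(x₂-x₁)² + (y₂-y₁)² + (z₂-z₁)²]
  = √[(-3)² + 4² + (-1)²]
  = √[9 + 16 + 1]
  = √26
  ≈ 5.099

5.099


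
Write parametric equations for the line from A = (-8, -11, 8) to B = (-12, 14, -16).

Direction vector d = B - A = (-12 + 8, 14 + 11, -16 - 8) = (-4, 25, -24)
Parametric form r = A + t·d:
x = -8 - 4t, y = -11 + 25t, z = 8 - 24t

x = -8 - 4t, y = -11 + 25t, z = 8 - 24t


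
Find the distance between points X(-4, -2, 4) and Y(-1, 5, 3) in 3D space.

d = √[(x₂-x₁)² + (y₂-y₁)² + (z₂-z₁)²]
  = √[3² + 7² + (-1)²]
  = √[9 + 49 + 1]
  = √59
  ≈ 7.681

7.681


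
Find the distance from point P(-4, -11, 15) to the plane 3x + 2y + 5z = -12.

distance = |a·x₀ + b·y₀ + c·z₀ - d| / √(a² + b² + c²)
  = |3·(-4) + 2·(-11) + 5·15 - (-12)| / √(3² + 2² + 5²)
  = |-12 - 22 + 75 + 12| / √(9 + 4 + 25)
  = |53| / √38
  = 53 / 6.164
  ≈ 8.598

8.598


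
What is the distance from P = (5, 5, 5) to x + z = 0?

distance = |a·x₀ + b·y₀ + c·z₀ - d| / √(a² + b² + c²)
  = |1·5 + 0·5 + 1·5 - 0| / √(1² + 0² + 1²)
  = |5 + 0 + 5 + 0| / √(1 + 0 + 1)
  = |10| / √2
  = 10 / 1.414
  ≈ 7.071

7.071


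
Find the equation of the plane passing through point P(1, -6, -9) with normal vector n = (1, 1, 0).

The plane through P with normal n = (a, b, c) satisfies n·(r - P) = 0,
i.e. ax + by + cz = a·x₀ + b·y₀ + c·z₀.
d = 1·1 + 1·(-6) + 0·(-9)
  = 1 - 6 + 0
  = -5
Equation: x + y = -5

x + y = -5


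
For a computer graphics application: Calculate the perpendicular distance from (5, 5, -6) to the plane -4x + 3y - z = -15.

distance = |a·x₀ + b·y₀ + c·z₀ - d| / √(a² + b² + c²)
  = |(-4)·5 + 3·5 + (-1)·(-6) - (-15)| / √((-4)² + 3² + (-1)²)
  = |-20 + 15 + 6 + 15| / √(16 + 9 + 1)
  = |16| / √26
  = 16 / 5.099
  ≈ 3.138

3.138


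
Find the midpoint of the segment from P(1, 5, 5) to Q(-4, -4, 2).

M = ((x₁+x₂)/2, (y₁+y₂)/2, (z₁+z₂)/2)
  = ((1 - 4)/2, (5 - 4)/2, (5 + 2)/2)
  = (-3/2, 1/2, 7/2)
  = (-1.5, 0.5, 3.5)

(-1.5, 0.5, 3.5)


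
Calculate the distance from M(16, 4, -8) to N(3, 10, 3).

d = √[(x₂-x₁)² + (y₂-y₁)² + (z₂-z₁)²]
  = √[(-13)² + 6² + 11²]
  = √[169 + 36 + 121]
  = √326
  ≈ 18.06

18.06


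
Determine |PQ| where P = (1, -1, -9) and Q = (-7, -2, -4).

d = √[(x₂-x₁)² + (y₂-y₁)² + (z₂-z₁)²]
  = √[(-8)² + (-1)² + 5²]
  = √[64 + 1 + 25]
  = √90
  ≈ 9.487

9.487


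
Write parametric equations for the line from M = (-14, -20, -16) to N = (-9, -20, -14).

Direction vector d = N - M = (-9 + 14, -20 + 20, -14 + 16) = (5, 0, 2)
Parametric form r = M + t·d:
x = -14 + 5t, y = -20, z = -16 + 2t

x = -14 + 5t, y = -20, z = -16 + 2t


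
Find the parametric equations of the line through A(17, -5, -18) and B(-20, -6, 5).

Direction vector d = B - A = (-20 - 17, -6 + 5, 5 + 18) = (-37, -1, 23)
Parametric form r = A + t·d:
x = 17 - 37t, y = -5 - t, z = -18 + 23t

x = 17 - 37t, y = -5 - t, z = -18 + 23t


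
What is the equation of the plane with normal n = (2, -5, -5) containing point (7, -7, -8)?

The plane through P with normal n = (a, b, c) satisfies n·(r - P) = 0,
i.e. ax + by + cz = a·x₀ + b·y₀ + c·z₀.
d = 2·7 + (-5)·(-7) + (-5)·(-8)
  = 14 + 35 + 40
  = 89
Equation: 2x - 5y - 5z = 89

2x - 5y - 5z = 89


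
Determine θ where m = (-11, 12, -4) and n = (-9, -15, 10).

m·n = (-11)·(-9) + 12·(-15) + (-4)·10 = 99 - 180 - 40 = -121
|m| = √((-11)² + 12² + (-4)²) = √281 ≈ 16.76
|n| = √((-9)² + (-15)² + 10²) = √406 ≈ 20.15
cos θ = (m·n)/(|m||n|) = -121/(16.76·20.15) ≈ -0.3582
θ = arccos(-0.3582) ≈ 111°

111°


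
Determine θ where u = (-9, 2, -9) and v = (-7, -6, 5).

u·v = (-9)·(-7) + 2·(-6) + (-9)·5 = 63 - 12 - 45 = 6
|u| = √((-9)² + 2² + (-9)²) = √166 ≈ 12.88
|v| = √((-7)² + (-6)² + 5²) = √110 ≈ 10.49
cos θ = (u·v)/(|u||v|) = 6/(12.88·10.49) ≈ 0.0444
θ = arccos(0.0444) ≈ 87.46°

87.46°


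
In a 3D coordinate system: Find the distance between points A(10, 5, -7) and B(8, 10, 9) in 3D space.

d = √[(x₂-x₁)² + (y₂-y₁)² + (z₂-z₁)²]
  = √[(-2)² + 5² + 16²]
  = √[4 + 25 + 256]
  = √285
  ≈ 16.88

16.88


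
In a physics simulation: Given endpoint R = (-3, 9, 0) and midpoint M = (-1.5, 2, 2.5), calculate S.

S = 2M - R
  = (2·(-1.5) - (-3), 2·2 - 9, 2·2.5 - 0)
  = (-3 + 3, 4 - 9, 5 + 0)
  = (0, -5, 5)

(0, -5, 5)


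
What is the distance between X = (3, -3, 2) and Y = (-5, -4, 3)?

d = √[(x₂-x₁)² + (y₂-y₁)² + (z₂-z₁)²]
  = √[(-8)² + (-1)² + 1²]
  = √[64 + 1 + 1]
  = √66
  ≈ 8.124

8.124


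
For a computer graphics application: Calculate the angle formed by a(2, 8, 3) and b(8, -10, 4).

a·b = 2·8 + 8·(-10) + 3·4 = 16 - 80 + 12 = -52
|a| = √(2² + 8² + 3²) = √77 ≈ 8.775
|b| = √(8² + (-10)² + 4²) = √180 ≈ 13.42
cos θ = (a·b)/(|a||b|) = -52/(8.775·13.42) ≈ -0.4417
θ = arccos(-0.4417) ≈ 116.2°

116.2°


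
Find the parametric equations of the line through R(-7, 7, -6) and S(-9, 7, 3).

Direction vector d = S - R = (-9 + 7, 7 - 7, 3 + 6) = (-2, 0, 9)
Parametric form r = R + t·d:
x = -7 - 2t, y = 7, z = -6 + 9t

x = -7 - 2t, y = 7, z = -6 + 9t


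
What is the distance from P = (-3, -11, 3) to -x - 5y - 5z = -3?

distance = |a·x₀ + b·y₀ + c·z₀ - d| / √(a² + b² + c²)
  = |(-1)·(-3) + (-5)·(-11) + (-5)·3 - (-3)| / √((-1)² + (-5)² + (-5)²)
  = |3 + 55 - 15 + 3| / √(1 + 25 + 25)
  = |46| / √51
  = 46 / 7.141
  ≈ 6.441

6.441


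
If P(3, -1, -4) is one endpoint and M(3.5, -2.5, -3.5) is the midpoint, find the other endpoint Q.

Q = 2M - P
  = (2·3.5 - 3, 2·(-2.5) - (-1), 2·(-3.5) - (-4))
  = (7 - 3, -5 + 1, -7 + 4)
  = (4, -4, -3)

(4, -4, -3)


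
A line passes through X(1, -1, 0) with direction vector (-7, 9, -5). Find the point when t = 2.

P(t) = X + t·d
  = (1 + (-7)·2, -1 + 9·2, 0 + (-5)·2)
  = (1 - 14, -1 + 18, 0 - 10)
  = (-13, 17, -10)

(-13, 17, -10)


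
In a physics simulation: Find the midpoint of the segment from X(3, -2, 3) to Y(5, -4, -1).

M = ((x₁+x₂)/2, (y₁+y₂)/2, (z₁+z₂)/2)
  = ((3 + 5)/2, (-2 - 4)/2, (3 - 1)/2)
  = (8/2, -6/2, 2/2)
  = (4, -3, 1)

(4, -3, 1)


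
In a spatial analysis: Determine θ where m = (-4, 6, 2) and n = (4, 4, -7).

m·n = (-4)·4 + 6·4 + 2·(-7) = -16 + 24 - 14 = -6
|m| = √((-4)² + 6² + 2²) = √56 ≈ 7.483
|n| = √(4² + 4² + (-7)²) = √81 ≈ 9
cos θ = (m·n)/(|m||n|) = -6/(7.483·9) ≈ -0.08909
θ = arccos(-0.08909) ≈ 95.11°

95.11°


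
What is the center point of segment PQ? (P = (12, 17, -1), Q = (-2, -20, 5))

M = ((x₁+x₂)/2, (y₁+y₂)/2, (z₁+z₂)/2)
  = ((12 - 2)/2, (17 - 20)/2, (-1 + 5)/2)
  = (10/2, -3/2, 4/2)
  = (5, -1.5, 2)

(5, -1.5, 2)


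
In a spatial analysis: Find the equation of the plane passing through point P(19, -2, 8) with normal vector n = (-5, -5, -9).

The plane through P with normal n = (a, b, c) satisfies n·(r - P) = 0,
i.e. ax + by + cz = a·x₀ + b·y₀ + c·z₀.
d = (-5)·19 + (-5)·(-2) + (-9)·8
  = -95 + 10 - 72
  = -157
Equation: -5x - 5y - 9z = -157

-5x - 5y - 9z = -157


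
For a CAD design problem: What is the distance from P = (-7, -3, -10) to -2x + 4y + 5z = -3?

distance = |a·x₀ + b·y₀ + c·z₀ - d| / √(a² + b² + c²)
  = |(-2)·(-7) + 4·(-3) + 5·(-10) - (-3)| / √((-2)² + 4² + 5²)
  = |14 - 12 - 50 + 3| / √(4 + 16 + 25)
  = |-45| / √45
  = 45 / 6.708
  ≈ 6.708

6.708


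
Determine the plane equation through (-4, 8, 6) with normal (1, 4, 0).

The plane through P with normal n = (a, b, c) satisfies n·(r - P) = 0,
i.e. ax + by + cz = a·x₀ + b·y₀ + c·z₀.
d = 1·(-4) + 4·8 + 0·6
  = -4 + 32 + 0
  = 28
Equation: x + 4y = 28

x + 4y = 28


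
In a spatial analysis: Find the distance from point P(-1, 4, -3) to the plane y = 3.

distance = |a·x₀ + b·y₀ + c·z₀ - d| / √(a² + b² + c²)
  = |0·(-1) + 1·4 + 0·(-3) - 3| / √(0² + 1² + 0²)
  = |0 + 4 + 0 - 3| / √(0 + 1 + 0)
  = |1| / √1
  = 1 / 1
  ≈ 1

1


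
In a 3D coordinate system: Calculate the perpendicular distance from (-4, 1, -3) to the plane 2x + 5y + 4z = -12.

distance = |a·x₀ + b·y₀ + c·z₀ - d| / √(a² + b² + c²)
  = |2·(-4) + 5·1 + 4·(-3) - (-12)| / √(2² + 5² + 4²)
  = |-8 + 5 - 12 + 12| / √(4 + 25 + 16)
  = |-3| / √45
  = 3 / 6.708
  ≈ 0.4472

0.4472


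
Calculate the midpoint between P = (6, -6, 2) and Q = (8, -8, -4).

M = ((x₁+x₂)/2, (y₁+y₂)/2, (z₁+z₂)/2)
  = ((6 + 8)/2, (-6 - 8)/2, (2 - 4)/2)
  = (14/2, -14/2, -2/2)
  = (7, -7, -1)

(7, -7, -1)


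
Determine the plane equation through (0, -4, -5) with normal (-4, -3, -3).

The plane through P with normal n = (a, b, c) satisfies n·(r - P) = 0,
i.e. ax + by + cz = a·x₀ + b·y₀ + c·z₀.
d = (-4)·0 + (-3)·(-4) + (-3)·(-5)
  = 0 + 12 + 15
  = 27
Equation: -4x - 3y - 3z = 27

-4x - 3y - 3z = 27


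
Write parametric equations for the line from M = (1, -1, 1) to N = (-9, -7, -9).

Direction vector d = N - M = (-9 - 1, -7 + 1, -9 - 1) = (-10, -6, -10)
Parametric form r = M + t·d:
x = 1 - 10t, y = -1 - 6t, z = 1 - 10t

x = 1 - 10t, y = -1 - 6t, z = 1 - 10t


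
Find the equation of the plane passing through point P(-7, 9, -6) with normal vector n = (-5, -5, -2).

The plane through P with normal n = (a, b, c) satisfies n·(r - P) = 0,
i.e. ax + by + cz = a·x₀ + b·y₀ + c·z₀.
d = (-5)·(-7) + (-5)·9 + (-2)·(-6)
  = 35 - 45 + 12
  = 2
Equation: -5x - 5y - 2z = 2

-5x - 5y - 2z = 2


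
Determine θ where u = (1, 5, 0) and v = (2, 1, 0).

u·v = 1·2 + 5·1 + 0·0 = 2 + 5 + 0 = 7
|u| = √(1² + 5² + 0²) = √26 ≈ 5.099
|v| = √(2² + 1² + 0²) = √5 ≈ 2.236
cos θ = (u·v)/(|u||v|) = 7/(5.099·2.236) ≈ 0.6139
θ = arccos(0.6139) ≈ 52.13°

52.13°


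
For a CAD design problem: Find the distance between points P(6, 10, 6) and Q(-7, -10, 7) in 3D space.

d = √[(x₂-x₁)² + (y₂-y₁)² + (z₂-z₁)²]
  = √[(-13)² + (-20)² + 1²]
  = √[169 + 400 + 1]
  = √570
  ≈ 23.87

23.87


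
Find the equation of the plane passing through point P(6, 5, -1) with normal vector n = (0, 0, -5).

The plane through P with normal n = (a, b, c) satisfies n·(r - P) = 0,
i.e. ax + by + cz = a·x₀ + b·y₀ + c·z₀.
d = 0·6 + 0·5 + (-5)·(-1)
  = 0 + 0 + 5
  = 5
Equation: -5z = 5

-5z = 5


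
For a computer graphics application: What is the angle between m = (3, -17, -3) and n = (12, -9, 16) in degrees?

m·n = 3·12 + (-17)·(-9) + (-3)·16 = 36 + 153 - 48 = 141
|m| = √(3² + (-17)² + (-3)²) = √307 ≈ 17.52
|n| = √(12² + (-9)² + 16²) = √481 ≈ 21.93
cos θ = (m·n)/(|m||n|) = 141/(17.52·21.93) ≈ 0.3669
θ = arccos(0.3669) ≈ 68.47°

68.47°


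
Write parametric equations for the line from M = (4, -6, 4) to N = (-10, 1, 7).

Direction vector d = N - M = (-10 - 4, 1 + 6, 7 - 4) = (-14, 7, 3)
Parametric form r = M + t·d:
x = 4 - 14t, y = -6 + 7t, z = 4 + 3t

x = 4 - 14t, y = -6 + 7t, z = 4 + 3t


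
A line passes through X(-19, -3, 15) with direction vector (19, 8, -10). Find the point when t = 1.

P(t) = X + t·d
  = (-19 + 19·1, -3 + 8·1, 15 + (-10)·1)
  = (-19 + 19, -3 + 8, 15 - 10)
  = (0, 5, 5)

(0, 5, 5)


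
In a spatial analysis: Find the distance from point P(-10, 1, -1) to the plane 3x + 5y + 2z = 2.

distance = |a·x₀ + b·y₀ + c·z₀ - d| / √(a² + b² + c²)
  = |3·(-10) + 5·1 + 2·(-1) - 2| / √(3² + 5² + 2²)
  = |-30 + 5 - 2 - 2| / √(9 + 25 + 4)
  = |-29| / √38
  = 29 / 6.164
  ≈ 4.704

4.704


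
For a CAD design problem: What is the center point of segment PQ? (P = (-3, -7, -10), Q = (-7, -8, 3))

M = ((x₁+x₂)/2, (y₁+y₂)/2, (z₁+z₂)/2)
  = ((-3 - 7)/2, (-7 - 8)/2, (-10 + 3)/2)
  = (-10/2, -15/2, -7/2)
  = (-5, -7.5, -3.5)

(-5, -7.5, -3.5)


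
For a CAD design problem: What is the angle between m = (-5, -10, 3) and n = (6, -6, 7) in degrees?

m·n = (-5)·6 + (-10)·(-6) + 3·7 = -30 + 60 + 21 = 51
|m| = √((-5)² + (-10)² + 3²) = √134 ≈ 11.58
|n| = √(6² + (-6)² + 7²) = √121 ≈ 11
cos θ = (m·n)/(|m||n|) = 51/(11.58·11) ≈ 0.4005
θ = arccos(0.4005) ≈ 66.39°

66.39°


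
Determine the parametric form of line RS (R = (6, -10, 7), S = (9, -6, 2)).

Direction vector d = S - R = (9 - 6, -6 + 10, 2 - 7) = (3, 4, -5)
Parametric form r = R + t·d:
x = 6 + 3t, y = -10 + 4t, z = 7 - 5t

x = 6 + 3t, y = -10 + 4t, z = 7 - 5t


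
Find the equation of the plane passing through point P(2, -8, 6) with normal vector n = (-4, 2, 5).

The plane through P with normal n = (a, b, c) satisfies n·(r - P) = 0,
i.e. ax + by + cz = a·x₀ + b·y₀ + c·z₀.
d = (-4)·2 + 2·(-8) + 5·6
  = -8 - 16 + 30
  = 6
Equation: -4x + 2y + 5z = 6

-4x + 2y + 5z = 6


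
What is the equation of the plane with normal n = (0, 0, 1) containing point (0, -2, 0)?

The plane through P with normal n = (a, b, c) satisfies n·(r - P) = 0,
i.e. ax + by + cz = a·x₀ + b·y₀ + c·z₀.
d = 0·0 + 0·(-2) + 1·0
  = 0 + 0 + 0
  = 0
Equation: z = 0

z = 0


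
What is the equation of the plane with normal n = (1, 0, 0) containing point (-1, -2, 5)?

The plane through P with normal n = (a, b, c) satisfies n·(r - P) = 0,
i.e. ax + by + cz = a·x₀ + b·y₀ + c·z₀.
d = 1·(-1) + 0·(-2) + 0·5
  = -1 + 0 + 0
  = -1
Equation: x = -1

x = -1


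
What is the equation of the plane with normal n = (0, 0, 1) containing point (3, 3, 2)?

The plane through P with normal n = (a, b, c) satisfies n·(r - P) = 0,
i.e. ax + by + cz = a·x₀ + b·y₀ + c·z₀.
d = 0·3 + 0·3 + 1·2
  = 0 + 0 + 2
  = 2
Equation: z = 2

z = 2


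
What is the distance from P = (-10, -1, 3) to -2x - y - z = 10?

distance = |a·x₀ + b·y₀ + c·z₀ - d| / √(a² + b² + c²)
  = |(-2)·(-10) + (-1)·(-1) + (-1)·3 - 10| / √((-2)² + (-1)² + (-1)²)
  = |20 + 1 - 3 - 10| / √(4 + 1 + 1)
  = |8| / √6
  = 8 / 2.449
  ≈ 3.266

3.266


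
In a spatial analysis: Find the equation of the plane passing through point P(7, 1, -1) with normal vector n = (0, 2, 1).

The plane through P with normal n = (a, b, c) satisfies n·(r - P) = 0,
i.e. ax + by + cz = a·x₀ + b·y₀ + c·z₀.
d = 0·7 + 2·1 + 1·(-1)
  = 0 + 2 - 1
  = 1
Equation: 2y + z = 1

2y + z = 1


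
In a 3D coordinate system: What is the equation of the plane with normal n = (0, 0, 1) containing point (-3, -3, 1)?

The plane through P with normal n = (a, b, c) satisfies n·(r - P) = 0,
i.e. ax + by + cz = a·x₀ + b·y₀ + c·z₀.
d = 0·(-3) + 0·(-3) + 1·1
  = 0 + 0 + 1
  = 1
Equation: z = 1

z = 1


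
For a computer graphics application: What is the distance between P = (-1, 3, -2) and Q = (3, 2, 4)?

d = √[(x₂-x₁)² + (y₂-y₁)² + (z₂-z₁)²]
  = √[4² + (-1)² + 6²]
  = √[16 + 1 + 36]
  = √53
  ≈ 7.28

7.28


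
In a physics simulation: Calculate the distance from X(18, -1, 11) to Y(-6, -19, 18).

d = √[(x₂-x₁)² + (y₂-y₁)² + (z₂-z₁)²]
  = √[(-24)² + (-18)² + 7²]
  = √[576 + 324 + 49]
  = √949
  ≈ 30.81

30.81


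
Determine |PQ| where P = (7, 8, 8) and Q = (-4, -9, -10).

d = √[(x₂-x₁)² + (y₂-y₁)² + (z₂-z₁)²]
  = √[(-11)² + (-17)² + (-18)²]
  = √[121 + 289 + 324]
  = √734
  ≈ 27.09

27.09


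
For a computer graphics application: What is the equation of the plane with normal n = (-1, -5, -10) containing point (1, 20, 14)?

The plane through P with normal n = (a, b, c) satisfies n·(r - P) = 0,
i.e. ax + by + cz = a·x₀ + b·y₀ + c·z₀.
d = (-1)·1 + (-5)·20 + (-10)·14
  = -1 - 100 - 140
  = -241
Equation: -x - 5y - 10z = -241

-x - 5y - 10z = -241


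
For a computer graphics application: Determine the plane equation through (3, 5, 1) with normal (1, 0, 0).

The plane through P with normal n = (a, b, c) satisfies n·(r - P) = 0,
i.e. ax + by + cz = a·x₀ + b·y₀ + c·z₀.
d = 1·3 + 0·5 + 0·1
  = 3 + 0 + 0
  = 3
Equation: x = 3

x = 3


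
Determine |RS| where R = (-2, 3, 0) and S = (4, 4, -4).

d = √[(x₂-x₁)² + (y₂-y₁)² + (z₂-z₁)²]
  = √[6² + 1² + (-4)²]
  = √[36 + 1 + 16]
  = √53
  ≈ 7.28

7.28


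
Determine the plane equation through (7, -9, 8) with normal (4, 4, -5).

The plane through P with normal n = (a, b, c) satisfies n·(r - P) = 0,
i.e. ax + by + cz = a·x₀ + b·y₀ + c·z₀.
d = 4·7 + 4·(-9) + (-5)·8
  = 28 - 36 - 40
  = -48
Equation: 4x + 4y - 5z = -48

4x + 4y - 5z = -48


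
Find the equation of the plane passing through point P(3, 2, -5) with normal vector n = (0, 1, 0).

The plane through P with normal n = (a, b, c) satisfies n·(r - P) = 0,
i.e. ax + by + cz = a·x₀ + b·y₀ + c·z₀.
d = 0·3 + 1·2 + 0·(-5)
  = 0 + 2 + 0
  = 2
Equation: y = 2

y = 2


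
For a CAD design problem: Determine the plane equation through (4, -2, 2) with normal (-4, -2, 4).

The plane through P with normal n = (a, b, c) satisfies n·(r - P) = 0,
i.e. ax + by + cz = a·x₀ + b·y₀ + c·z₀.
d = (-4)·4 + (-2)·(-2) + 4·2
  = -16 + 4 + 8
  = -4
Equation: -4x - 2y + 4z = -4

-4x - 2y + 4z = -4


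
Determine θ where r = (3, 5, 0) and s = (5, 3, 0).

r·s = 3·5 + 5·3 + 0·0 = 15 + 15 + 0 = 30
|r| = √(3² + 5² + 0²) = √34 ≈ 5.831
|s| = √(5² + 3² + 0²) = √34 ≈ 5.831
cos θ = (r·s)/(|r||s|) = 30/(5.831·5.831) ≈ 0.8824
θ = arccos(0.8824) ≈ 28.07°

28.07°


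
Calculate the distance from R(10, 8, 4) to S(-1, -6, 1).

d = √[(x₂-x₁)² + (y₂-y₁)² + (z₂-z₁)²]
  = √[(-11)² + (-14)² + (-3)²]
  = √[121 + 196 + 9]
  = √326
  ≈ 18.06

18.06


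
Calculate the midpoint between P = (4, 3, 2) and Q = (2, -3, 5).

M = ((x₁+x₂)/2, (y₁+y₂)/2, (z₁+z₂)/2)
  = ((4 + 2)/2, (3 - 3)/2, (2 + 5)/2)
  = (6/2, 0/2, 7/2)
  = (3, 0, 3.5)

(3, 0, 3.5)


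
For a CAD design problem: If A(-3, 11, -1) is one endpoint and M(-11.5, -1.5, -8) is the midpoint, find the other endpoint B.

B = 2M - A
  = (2·(-11.5) - (-3), 2·(-1.5) - 11, 2·(-8) - (-1))
  = (-23 + 3, -3 - 11, -16 + 1)
  = (-20, -14, -15)

(-20, -14, -15)


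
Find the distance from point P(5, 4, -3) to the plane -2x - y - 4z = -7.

distance = |a·x₀ + b·y₀ + c·z₀ - d| / √(a² + b² + c²)
  = |(-2)·5 + (-1)·4 + (-4)·(-3) - (-7)| / √((-2)² + (-1)² + (-4)²)
  = |-10 - 4 + 12 + 7| / √(4 + 1 + 16)
  = |5| / √21
  = 5 / 4.583
  ≈ 1.091

1.091


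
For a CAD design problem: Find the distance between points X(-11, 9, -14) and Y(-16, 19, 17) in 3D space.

d = √[(x₂-x₁)² + (y₂-y₁)² + (z₂-z₁)²]
  = √[(-5)² + 10² + 31²]
  = √[25 + 100 + 961]
  = √1086
  ≈ 32.95

32.95


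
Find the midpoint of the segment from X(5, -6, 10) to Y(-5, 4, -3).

M = ((x₁+x₂)/2, (y₁+y₂)/2, (z₁+z₂)/2)
  = ((5 - 5)/2, (-6 + 4)/2, (10 - 3)/2)
  = (0/2, -2/2, 7/2)
  = (0, -1, 3.5)

(0, -1, 3.5)


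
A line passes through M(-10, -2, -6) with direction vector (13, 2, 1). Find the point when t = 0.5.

P(t) = M + t·d
  = (-10 + 13·0.5, -2 + 2·0.5, -6 + 1·0.5)
  = (-10 + 6.5, -2 + 1, -6 + 0.5)
  = (-3.5, -1, -5.5)

(-3.5, -1, -5.5)


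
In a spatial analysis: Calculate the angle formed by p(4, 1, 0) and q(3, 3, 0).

p·q = 4·3 + 1·3 + 0·0 = 12 + 3 + 0 = 15
|p| = √(4² + 1² + 0²) = √17 ≈ 4.123
|q| = √(3² + 3² + 0²) = √18 ≈ 4.243
cos θ = (p·q)/(|p||q|) = 15/(4.123·4.243) ≈ 0.8575
θ = arccos(0.8575) ≈ 30.96°

30.96°


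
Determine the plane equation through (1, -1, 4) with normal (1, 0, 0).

The plane through P with normal n = (a, b, c) satisfies n·(r - P) = 0,
i.e. ax + by + cz = a·x₀ + b·y₀ + c·z₀.
d = 1·1 + 0·(-1) + 0·4
  = 1 + 0 + 0
  = 1
Equation: x = 1

x = 1


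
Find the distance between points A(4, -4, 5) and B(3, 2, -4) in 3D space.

d = √[(x₂-x₁)² + (y₂-y₁)² + (z₂-z₁)²]
  = √[(-1)² + 6² + (-9)²]
  = √[1 + 36 + 81]
  = √118
  ≈ 10.86

10.86


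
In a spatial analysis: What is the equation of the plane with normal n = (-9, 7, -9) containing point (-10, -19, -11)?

The plane through P with normal n = (a, b, c) satisfies n·(r - P) = 0,
i.e. ax + by + cz = a·x₀ + b·y₀ + c·z₀.
d = (-9)·(-10) + 7·(-19) + (-9)·(-11)
  = 90 - 133 + 99
  = 56
Equation: -9x + 7y - 9z = 56

-9x + 7y - 9z = 56


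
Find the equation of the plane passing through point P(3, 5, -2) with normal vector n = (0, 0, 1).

The plane through P with normal n = (a, b, c) satisfies n·(r - P) = 0,
i.e. ax + by + cz = a·x₀ + b·y₀ + c·z₀.
d = 0·3 + 0·5 + 1·(-2)
  = 0 + 0 - 2
  = -2
Equation: z = -2

z = -2


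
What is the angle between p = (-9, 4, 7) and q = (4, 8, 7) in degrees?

p·q = (-9)·4 + 4·8 + 7·7 = -36 + 32 + 49 = 45
|p| = √((-9)² + 4² + 7²) = √146 ≈ 12.08
|q| = √(4² + 8² + 7²) = √129 ≈ 11.36
cos θ = (p·q)/(|p||q|) = 45/(12.08·11.36) ≈ 0.3279
θ = arccos(0.3279) ≈ 70.86°

70.86°


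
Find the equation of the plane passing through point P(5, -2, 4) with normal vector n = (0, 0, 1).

The plane through P with normal n = (a, b, c) satisfies n·(r - P) = 0,
i.e. ax + by + cz = a·x₀ + b·y₀ + c·z₀.
d = 0·5 + 0·(-2) + 1·4
  = 0 + 0 + 4
  = 4
Equation: z = 4

z = 4


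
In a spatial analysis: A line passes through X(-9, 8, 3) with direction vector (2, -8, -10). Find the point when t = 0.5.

P(t) = X + t·d
  = (-9 + 2·0.5, 8 + (-8)·0.5, 3 + (-10)·0.5)
  = (-9 + 1, 8 - 4, 3 - 5)
  = (-8, 4, -2)

(-8, 4, -2)


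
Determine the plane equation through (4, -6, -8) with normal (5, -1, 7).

The plane through P with normal n = (a, b, c) satisfies n·(r - P) = 0,
i.e. ax + by + cz = a·x₀ + b·y₀ + c·z₀.
d = 5·4 + (-1)·(-6) + 7·(-8)
  = 20 + 6 - 56
  = -30
Equation: 5x - y + 7z = -30

5x - y + 7z = -30


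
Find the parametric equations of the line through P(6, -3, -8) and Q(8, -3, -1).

Direction vector d = Q - P = (8 - 6, -3 + 3, -1 + 8) = (2, 0, 7)
Parametric form r = P + t·d:
x = 6 + 2t, y = -3, z = -8 + 7t

x = 6 + 2t, y = -3, z = -8 + 7t


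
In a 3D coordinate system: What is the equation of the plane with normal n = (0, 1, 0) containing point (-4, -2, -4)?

The plane through P with normal n = (a, b, c) satisfies n·(r - P) = 0,
i.e. ax + by + cz = a·x₀ + b·y₀ + c·z₀.
d = 0·(-4) + 1·(-2) + 0·(-4)
  = 0 - 2 + 0
  = -2
Equation: y = -2

y = -2


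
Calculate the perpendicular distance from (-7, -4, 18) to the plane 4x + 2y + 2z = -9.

distance = |a·x₀ + b·y₀ + c·z₀ - d| / √(a² + b² + c²)
  = |4·(-7) + 2·(-4) + 2·18 - (-9)| / √(4² + 2² + 2²)
  = |-28 - 8 + 36 + 9| / √(16 + 4 + 4)
  = |9| / √24
  = 9 / 4.899
  ≈ 1.837

1.837


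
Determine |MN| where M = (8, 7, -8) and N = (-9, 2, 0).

d = √[(x₂-x₁)² + (y₂-y₁)² + (z₂-z₁)²]
  = √[(-17)² + (-5)² + 8²]
  = √[289 + 25 + 64]
  = √378
  ≈ 19.44

19.44


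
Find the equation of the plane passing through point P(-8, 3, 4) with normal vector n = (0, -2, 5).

The plane through P with normal n = (a, b, c) satisfies n·(r - P) = 0,
i.e. ax + by + cz = a·x₀ + b·y₀ + c·z₀.
d = 0·(-8) + (-2)·3 + 5·4
  = 0 - 6 + 20
  = 14
Equation: -2y + 5z = 14

-2y + 5z = 14


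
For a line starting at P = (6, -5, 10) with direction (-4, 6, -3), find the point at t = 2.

P(t) = P + t·d
  = (6 + (-4)·2, -5 + 6·2, 10 + (-3)·2)
  = (6 - 8, -5 + 12, 10 - 6)
  = (-2, 7, 4)

(-2, 7, 4)


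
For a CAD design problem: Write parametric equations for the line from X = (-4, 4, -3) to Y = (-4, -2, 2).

Direction vector d = Y - X = (-4 + 4, -2 - 4, 2 + 3) = (0, -6, 5)
Parametric form r = X + t·d:
x = -4, y = 4 - 6t, z = -3 + 5t

x = -4, y = 4 - 6t, z = -3 + 5t


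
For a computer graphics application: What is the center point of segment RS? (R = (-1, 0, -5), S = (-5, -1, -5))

M = ((x₁+x₂)/2, (y₁+y₂)/2, (z₁+z₂)/2)
  = ((-1 - 5)/2, (0 - 1)/2, (-5 - 5)/2)
  = (-6/2, -1/2, -10/2)
  = (-3, -0.5, -5)

(-3, -0.5, -5)


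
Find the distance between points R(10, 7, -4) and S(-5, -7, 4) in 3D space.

d = √[(x₂-x₁)² + (y₂-y₁)² + (z₂-z₁)²]
  = √[(-15)² + (-14)² + 8²]
  = √[225 + 196 + 64]
  = √485
  ≈ 22.02

22.02


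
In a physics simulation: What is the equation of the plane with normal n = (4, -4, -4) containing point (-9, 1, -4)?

The plane through P with normal n = (a, b, c) satisfies n·(r - P) = 0,
i.e. ax + by + cz = a·x₀ + b·y₀ + c·z₀.
d = 4·(-9) + (-4)·1 + (-4)·(-4)
  = -36 - 4 + 16
  = -24
Equation: 4x - 4y - 4z = -24

4x - 4y - 4z = -24


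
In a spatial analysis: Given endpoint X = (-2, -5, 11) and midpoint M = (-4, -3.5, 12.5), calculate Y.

Y = 2M - X
  = (2·(-4) - (-2), 2·(-3.5) - (-5), 2·12.5 - 11)
  = (-8 + 2, -7 + 5, 25 - 11)
  = (-6, -2, 14)

(-6, -2, 14)


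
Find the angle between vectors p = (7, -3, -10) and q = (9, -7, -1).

p·q = 7·9 + (-3)·(-7) + (-10)·(-1) = 63 + 21 + 10 = 94
|p| = √(7² + (-3)² + (-10)²) = √158 ≈ 12.57
|q| = √(9² + (-7)² + (-1)²) = √131 ≈ 11.45
cos θ = (p·q)/(|p||q|) = 94/(12.57·11.45) ≈ 0.6534
θ = arccos(0.6534) ≈ 49.2°

49.2°


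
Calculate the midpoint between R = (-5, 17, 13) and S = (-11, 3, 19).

M = ((x₁+x₂)/2, (y₁+y₂)/2, (z₁+z₂)/2)
  = ((-5 - 11)/2, (17 + 3)/2, (13 + 19)/2)
  = (-16/2, 20/2, 32/2)
  = (-8, 10, 16)

(-8, 10, 16)


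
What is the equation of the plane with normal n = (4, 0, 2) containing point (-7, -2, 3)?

The plane through P with normal n = (a, b, c) satisfies n·(r - P) = 0,
i.e. ax + by + cz = a·x₀ + b·y₀ + c·z₀.
d = 4·(-7) + 0·(-2) + 2·3
  = -28 + 0 + 6
  = -22
Equation: 4x + 2z = -22

4x + 2z = -22


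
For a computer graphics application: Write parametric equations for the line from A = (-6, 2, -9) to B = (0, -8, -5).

Direction vector d = B - A = (0 + 6, -8 - 2, -5 + 9) = (6, -10, 4)
Parametric form r = A + t·d:
x = -6 + 6t, y = 2 - 10t, z = -9 + 4t

x = -6 + 6t, y = 2 - 10t, z = -9 + 4t


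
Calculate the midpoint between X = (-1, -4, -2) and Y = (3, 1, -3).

M = ((x₁+x₂)/2, (y₁+y₂)/2, (z₁+z₂)/2)
  = ((-1 + 3)/2, (-4 + 1)/2, (-2 - 3)/2)
  = (2/2, -3/2, -5/2)
  = (1, -1.5, -2.5)

(1, -1.5, -2.5)


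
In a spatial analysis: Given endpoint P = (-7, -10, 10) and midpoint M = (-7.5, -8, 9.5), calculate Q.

Q = 2M - P
  = (2·(-7.5) - (-7), 2·(-8) - (-10), 2·9.5 - 10)
  = (-15 + 7, -16 + 10, 19 - 10)
  = (-8, -6, 9)

(-8, -6, 9)


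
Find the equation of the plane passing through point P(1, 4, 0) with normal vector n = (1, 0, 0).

The plane through P with normal n = (a, b, c) satisfies n·(r - P) = 0,
i.e. ax + by + cz = a·x₀ + b·y₀ + c·z₀.
d = 1·1 + 0·4 + 0·0
  = 1 + 0 + 0
  = 1
Equation: x = 1

x = 1


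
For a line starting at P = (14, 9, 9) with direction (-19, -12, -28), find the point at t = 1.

P(t) = P + t·d
  = (14 + (-19)·1, 9 + (-12)·1, 9 + (-28)·1)
  = (14 - 19, 9 - 12, 9 - 28)
  = (-5, -3, -19)

(-5, -3, -19)


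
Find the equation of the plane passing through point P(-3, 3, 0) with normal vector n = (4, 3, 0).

The plane through P with normal n = (a, b, c) satisfies n·(r - P) = 0,
i.e. ax + by + cz = a·x₀ + b·y₀ + c·z₀.
d = 4·(-3) + 3·3 + 0·0
  = -12 + 9 + 0
  = -3
Equation: 4x + 3y = -3

4x + 3y = -3


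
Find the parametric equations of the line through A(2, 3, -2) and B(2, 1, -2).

Direction vector d = B - A = (2 - 2, 1 - 3, -2 + 2) = (0, -2, 0)
Parametric form r = A + t·d:
x = 2, y = 3 - 2t, z = -2

x = 2, y = 3 - 2t, z = -2


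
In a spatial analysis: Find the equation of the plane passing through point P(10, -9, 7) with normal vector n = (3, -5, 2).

The plane through P with normal n = (a, b, c) satisfies n·(r - P) = 0,
i.e. ax + by + cz = a·x₀ + b·y₀ + c·z₀.
d = 3·10 + (-5)·(-9) + 2·7
  = 30 + 45 + 14
  = 89
Equation: 3x - 5y + 2z = 89

3x - 5y + 2z = 89


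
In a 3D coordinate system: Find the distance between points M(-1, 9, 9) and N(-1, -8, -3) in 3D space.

d = √[(x₂-x₁)² + (y₂-y₁)² + (z₂-z₁)²]
  = √[0² + (-17)² + (-12)²]
  = √[0 + 289 + 144]
  = √433
  ≈ 20.81

20.81


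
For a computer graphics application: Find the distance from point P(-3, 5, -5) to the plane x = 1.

distance = |a·x₀ + b·y₀ + c·z₀ - d| / √(a² + b² + c²)
  = |1·(-3) + 0·5 + 0·(-5) - 1| / √(1² + 0² + 0²)
  = |-3 + 0 + 0 - 1| / √(1 + 0 + 0)
  = |-4| / √1
  = 4 / 1
  ≈ 4

4


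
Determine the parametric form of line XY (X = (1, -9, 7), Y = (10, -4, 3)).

Direction vector d = Y - X = (10 - 1, -4 + 9, 3 - 7) = (9, 5, -4)
Parametric form r = X + t·d:
x = 1 + 9t, y = -9 + 5t, z = 7 - 4t

x = 1 + 9t, y = -9 + 5t, z = 7 - 4t


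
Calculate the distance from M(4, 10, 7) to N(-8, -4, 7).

d = √[(x₂-x₁)² + (y₂-y₁)² + (z₂-z₁)²]
  = √[(-12)² + (-14)² + 0²]
  = √[144 + 196 + 0]
  = √340
  ≈ 18.44

18.44


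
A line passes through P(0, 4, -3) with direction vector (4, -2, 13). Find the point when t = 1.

P(t) = P + t·d
  = (0 + 4·1, 4 + (-2)·1, -3 + 13·1)
  = (0 + 4, 4 - 2, -3 + 13)
  = (4, 2, 10)

(4, 2, 10)


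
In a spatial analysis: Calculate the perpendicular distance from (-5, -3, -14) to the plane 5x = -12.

distance = |a·x₀ + b·y₀ + c·z₀ - d| / √(a² + b² + c²)
  = |5·(-5) + 0·(-3) + 0·(-14) - (-12)| / √(5² + 0² + 0²)
  = |-25 + 0 + 0 + 12| / √(25 + 0 + 0)
  = |-13| / √25
  = 13 / 5
  ≈ 2.6

2.6


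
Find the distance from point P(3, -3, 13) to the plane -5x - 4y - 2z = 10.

distance = |a·x₀ + b·y₀ + c·z₀ - d| / √(a² + b² + c²)
  = |(-5)·3 + (-4)·(-3) + (-2)·13 - 10| / √((-5)² + (-4)² + (-2)²)
  = |-15 + 12 - 26 - 10| / √(25 + 16 + 4)
  = |-39| / √45
  = 39 / 6.708
  ≈ 5.814

5.814


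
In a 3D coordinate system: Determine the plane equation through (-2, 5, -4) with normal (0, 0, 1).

The plane through P with normal n = (a, b, c) satisfies n·(r - P) = 0,
i.e. ax + by + cz = a·x₀ + b·y₀ + c·z₀.
d = 0·(-2) + 0·5 + 1·(-4)
  = 0 + 0 - 4
  = -4
Equation: z = -4

z = -4


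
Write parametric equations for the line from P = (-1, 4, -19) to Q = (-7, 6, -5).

Direction vector d = Q - P = (-7 + 1, 6 - 4, -5 + 19) = (-6, 2, 14)
Parametric form r = P + t·d:
x = -1 - 6t, y = 4 + 2t, z = -19 + 14t

x = -1 - 6t, y = 4 + 2t, z = -19 + 14t


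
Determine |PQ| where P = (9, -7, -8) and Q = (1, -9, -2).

d = √[(x₂-x₁)² + (y₂-y₁)² + (z₂-z₁)²]
  = √[(-8)² + (-2)² + 6²]
  = √[64 + 4 + 36]
  = √104
  ≈ 10.2

10.2


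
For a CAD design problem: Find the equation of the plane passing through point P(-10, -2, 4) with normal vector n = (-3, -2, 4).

The plane through P with normal n = (a, b, c) satisfies n·(r - P) = 0,
i.e. ax + by + cz = a·x₀ + b·y₀ + c·z₀.
d = (-3)·(-10) + (-2)·(-2) + 4·4
  = 30 + 4 + 16
  = 50
Equation: -3x - 2y + 4z = 50

-3x - 2y + 4z = 50


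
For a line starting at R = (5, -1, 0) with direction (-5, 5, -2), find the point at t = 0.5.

P(t) = R + t·d
  = (5 + (-5)·0.5, -1 + 5·0.5, 0 + (-2)·0.5)
  = (5 - 2.5, -1 + 2.5, 0 - 1)
  = (2.5, 1.5, -1)

(2.5, 1.5, -1)


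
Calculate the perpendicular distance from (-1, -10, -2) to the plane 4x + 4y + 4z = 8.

distance = |a·x₀ + b·y₀ + c·z₀ - d| / √(a² + b² + c²)
  = |4·(-1) + 4·(-10) + 4·(-2) - 8| / √(4² + 4² + 4²)
  = |-4 - 40 - 8 - 8| / √(16 + 16 + 16)
  = |-60| / √48
  = 60 / 6.928
  ≈ 8.66

8.66


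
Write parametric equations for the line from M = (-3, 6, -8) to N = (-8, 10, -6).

Direction vector d = N - M = (-8 + 3, 10 - 6, -6 + 8) = (-5, 4, 2)
Parametric form r = M + t·d:
x = -3 - 5t, y = 6 + 4t, z = -8 + 2t

x = -3 - 5t, y = 6 + 4t, z = -8 + 2t


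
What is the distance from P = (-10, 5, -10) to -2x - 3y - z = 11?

distance = |a·x₀ + b·y₀ + c·z₀ - d| / √(a² + b² + c²)
  = |(-2)·(-10) + (-3)·5 + (-1)·(-10) - 11| / √((-2)² + (-3)² + (-1)²)
  = |20 - 15 + 10 - 11| / √(4 + 9 + 1)
  = |4| / √14
  = 4 / 3.742
  ≈ 1.069

1.069


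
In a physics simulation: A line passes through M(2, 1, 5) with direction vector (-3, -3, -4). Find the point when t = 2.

P(t) = M + t·d
  = (2 + (-3)·2, 1 + (-3)·2, 5 + (-4)·2)
  = (2 - 6, 1 - 6, 5 - 8)
  = (-4, -5, -3)

(-4, -5, -3)


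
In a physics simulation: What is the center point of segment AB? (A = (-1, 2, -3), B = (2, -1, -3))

M = ((x₁+x₂)/2, (y₁+y₂)/2, (z₁+z₂)/2)
  = ((-1 + 2)/2, (2 - 1)/2, (-3 - 3)/2)
  = (1/2, 1/2, -6/2)
  = (0.5, 0.5, -3)

(0.5, 0.5, -3)


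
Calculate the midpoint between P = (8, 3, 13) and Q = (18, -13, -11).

M = ((x₁+x₂)/2, (y₁+y₂)/2, (z₁+z₂)/2)
  = ((8 + 18)/2, (3 - 13)/2, (13 - 11)/2)
  = (26/2, -10/2, 2/2)
  = (13, -5, 1)

(13, -5, 1)


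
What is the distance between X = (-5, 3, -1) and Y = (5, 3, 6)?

d = √[(x₂-x₁)² + (y₂-y₁)² + (z₂-z₁)²]
  = √[10² + 0² + 7²]
  = √[100 + 0 + 49]
  = √149
  ≈ 12.21

12.21


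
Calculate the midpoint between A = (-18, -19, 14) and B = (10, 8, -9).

M = ((x₁+x₂)/2, (y₁+y₂)/2, (z₁+z₂)/2)
  = ((-18 + 10)/2, (-19 + 8)/2, (14 - 9)/2)
  = (-8/2, -11/2, 5/2)
  = (-4, -5.5, 2.5)

(-4, -5.5, 2.5)


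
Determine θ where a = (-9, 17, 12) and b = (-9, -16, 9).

a·b = (-9)·(-9) + 17·(-16) + 12·9 = 81 - 272 + 108 = -83
|a| = √((-9)² + 17² + 12²) = √514 ≈ 22.67
|b| = √((-9)² + (-16)² + 9²) = √418 ≈ 20.45
cos θ = (a·b)/(|a||b|) = -83/(22.67·20.45) ≈ -0.1791
θ = arccos(-0.1791) ≈ 100.3°

100.3°


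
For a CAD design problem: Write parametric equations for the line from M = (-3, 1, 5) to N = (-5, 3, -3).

Direction vector d = N - M = (-5 + 3, 3 - 1, -3 - 5) = (-2, 2, -8)
Parametric form r = M + t·d:
x = -3 - 2t, y = 1 + 2t, z = 5 - 8t

x = -3 - 2t, y = 1 + 2t, z = 5 - 8t


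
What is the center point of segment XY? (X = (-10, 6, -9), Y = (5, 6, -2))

M = ((x₁+x₂)/2, (y₁+y₂)/2, (z₁+z₂)/2)
  = ((-10 + 5)/2, (6 + 6)/2, (-9 - 2)/2)
  = (-5/2, 12/2, -11/2)
  = (-2.5, 6, -5.5)

(-2.5, 6, -5.5)


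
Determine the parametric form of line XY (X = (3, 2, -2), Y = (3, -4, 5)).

Direction vector d = Y - X = (3 - 3, -4 - 2, 5 + 2) = (0, -6, 7)
Parametric form r = X + t·d:
x = 3, y = 2 - 6t, z = -2 + 7t

x = 3, y = 2 - 6t, z = -2 + 7t


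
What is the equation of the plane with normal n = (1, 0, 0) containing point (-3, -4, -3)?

The plane through P with normal n = (a, b, c) satisfies n·(r - P) = 0,
i.e. ax + by + cz = a·x₀ + b·y₀ + c·z₀.
d = 1·(-3) + 0·(-4) + 0·(-3)
  = -3 + 0 + 0
  = -3
Equation: x = -3

x = -3


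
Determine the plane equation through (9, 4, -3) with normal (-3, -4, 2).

The plane through P with normal n = (a, b, c) satisfies n·(r - P) = 0,
i.e. ax + by + cz = a·x₀ + b·y₀ + c·z₀.
d = (-3)·9 + (-4)·4 + 2·(-3)
  = -27 - 16 - 6
  = -49
Equation: -3x - 4y + 2z = -49

-3x - 4y + 2z = -49


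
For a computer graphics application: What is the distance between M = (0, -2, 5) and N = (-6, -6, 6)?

d = √[(x₂-x₁)² + (y₂-y₁)² + (z₂-z₁)²]
  = √[(-6)² + (-4)² + 1²]
  = √[36 + 16 + 1]
  = √53
  ≈ 7.28

7.28


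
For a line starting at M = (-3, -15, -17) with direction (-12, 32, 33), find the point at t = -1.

P(t) = M + t·d
  = (-3 + (-12)·(-1), -15 + 32·(-1), -17 + 33·(-1))
  = (-3 + 12, -15 - 32, -17 - 33)
  = (9, -47, -50)

(9, -47, -50)


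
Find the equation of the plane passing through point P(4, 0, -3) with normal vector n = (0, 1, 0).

The plane through P with normal n = (a, b, c) satisfies n·(r - P) = 0,
i.e. ax + by + cz = a·x₀ + b·y₀ + c·z₀.
d = 0·4 + 1·0 + 0·(-3)
  = 0 + 0 + 0
  = 0
Equation: y = 0

y = 0


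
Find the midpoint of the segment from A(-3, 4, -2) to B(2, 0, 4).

M = ((x₁+x₂)/2, (y₁+y₂)/2, (z₁+z₂)/2)
  = ((-3 + 2)/2, (4 + 0)/2, (-2 + 4)/2)
  = (-1/2, 4/2, 2/2)
  = (-0.5, 2, 1)

(-0.5, 2, 1)


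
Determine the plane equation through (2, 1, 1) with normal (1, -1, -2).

The plane through P with normal n = (a, b, c) satisfies n·(r - P) = 0,
i.e. ax + by + cz = a·x₀ + b·y₀ + c·z₀.
d = 1·2 + (-1)·1 + (-2)·1
  = 2 - 1 - 2
  = -1
Equation: x - y - 2z = -1

x - y - 2z = -1


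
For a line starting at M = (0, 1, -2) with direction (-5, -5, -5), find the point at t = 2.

P(t) = M + t·d
  = (0 + (-5)·2, 1 + (-5)·2, -2 + (-5)·2)
  = (0 - 10, 1 - 10, -2 - 10)
  = (-10, -9, -12)

(-10, -9, -12)


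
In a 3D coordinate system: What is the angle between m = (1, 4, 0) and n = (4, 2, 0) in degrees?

m·n = 1·4 + 4·2 + 0·0 = 4 + 8 + 0 = 12
|m| = √(1² + 4² + 0²) = √17 ≈ 4.123
|n| = √(4² + 2² + 0²) = √20 ≈ 4.472
cos θ = (m·n)/(|m||n|) = 12/(4.123·4.472) ≈ 0.6508
θ = arccos(0.6508) ≈ 49.4°

49.4°


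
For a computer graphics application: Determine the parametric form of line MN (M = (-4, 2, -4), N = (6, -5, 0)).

Direction vector d = N - M = (6 + 4, -5 - 2, 0 + 4) = (10, -7, 4)
Parametric form r = M + t·d:
x = -4 + 10t, y = 2 - 7t, z = -4 + 4t

x = -4 + 10t, y = 2 - 7t, z = -4 + 4t


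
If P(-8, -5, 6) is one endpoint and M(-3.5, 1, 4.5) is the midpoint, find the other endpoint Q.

Q = 2M - P
  = (2·(-3.5) - (-8), 2·1 - (-5), 2·4.5 - 6)
  = (-7 + 8, 2 + 5, 9 - 6)
  = (1, 7, 3)

(1, 7, 3)


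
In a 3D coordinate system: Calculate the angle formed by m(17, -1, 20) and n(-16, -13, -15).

m·n = 17·(-16) + (-1)·(-13) + 20·(-15) = -272 + 13 - 300 = -559
|m| = √(17² + (-1)² + 20²) = √690 ≈ 26.27
|n| = √((-16)² + (-13)² + (-15)²) = √650 ≈ 25.5
cos θ = (m·n)/(|m||n|) = -559/(26.27·25.5) ≈ -0.8347
θ = arccos(-0.8347) ≈ 146.6°

146.6°


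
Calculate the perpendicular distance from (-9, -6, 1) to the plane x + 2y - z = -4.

distance = |a·x₀ + b·y₀ + c·z₀ - d| / √(a² + b² + c²)
  = |1·(-9) + 2·(-6) + (-1)·1 - (-4)| / √(1² + 2² + (-1)²)
  = |-9 - 12 - 1 + 4| / √(1 + 4 + 1)
  = |-18| / √6
  = 18 / 2.449
  ≈ 7.348

7.348


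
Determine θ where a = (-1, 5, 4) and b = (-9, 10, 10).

a·b = (-1)·(-9) + 5·10 + 4·10 = 9 + 50 + 40 = 99
|a| = √((-1)² + 5² + 4²) = √42 ≈ 6.481
|b| = √((-9)² + 10² + 10²) = √281 ≈ 16.76
cos θ = (a·b)/(|a||b|) = 99/(6.481·16.76) ≈ 0.9113
θ = arccos(0.9113) ≈ 24.32°

24.32°
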